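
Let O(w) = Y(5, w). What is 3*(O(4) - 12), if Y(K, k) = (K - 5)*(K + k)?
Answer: -36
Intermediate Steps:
Y(K, k) = (-5 + K)*(K + k)
O(w) = 0 (O(w) = 5**2 - 5*5 - 5*w + 5*w = 25 - 25 - 5*w + 5*w = 0)
3*(O(4) - 12) = 3*(0 - 12) = 3*(-12) = -36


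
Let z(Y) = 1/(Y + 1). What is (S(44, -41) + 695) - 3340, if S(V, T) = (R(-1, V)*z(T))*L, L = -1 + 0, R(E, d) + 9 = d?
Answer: -21153/8 ≈ -2644.1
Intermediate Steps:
R(E, d) = -9 + d
L = -1
z(Y) = 1/(1 + Y)
S(V, T) = -(-9 + V)/(1 + T) (S(V, T) = ((-9 + V)/(1 + T))*(-1) = -(-9 + V)/(1 + T))
(S(44, -41) + 695) - 3340 = ((9 - 1*44)/(1 - 41) + 695) - 3340 = ((9 - 44)/(-40) + 695) - 3340 = (-1/40*(-35) + 695) - 3340 = (7/8 + 695) - 3340 = 5567/8 - 3340 = -21153/8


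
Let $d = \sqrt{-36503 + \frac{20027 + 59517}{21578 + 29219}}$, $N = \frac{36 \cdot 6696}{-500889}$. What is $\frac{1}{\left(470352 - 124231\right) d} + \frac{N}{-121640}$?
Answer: $\frac{10044}{2538672415} - \frac{i \sqrt{94185935537559}}{641764871826987} \approx 3.9564 \cdot 10^{-6} - 1.5122 \cdot 10^{-8} i$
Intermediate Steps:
$N = - \frac{80352}{166963}$ ($N = 241056 \left(- \frac{1}{500889}\right) = - \frac{80352}{166963} \approx -0.48126$)
$d = \frac{i \sqrt{94185935537559}}{50797}$ ($d = \sqrt{-36503 + \frac{79544}{50797}} = \sqrt{- \frac{1854163347}{50797}} = \frac{i \sqrt{94185935537559}}{50797} \approx 191.05 i$)
$\frac{1}{\left(470352 - 124231\right) d} + \frac{N}{-121640} = \frac{1}{\left(470352 - 124231\right) \frac{i \sqrt{94185935537559}}{50797}} - \frac{80352}{166963 \left(-121640\right)} = \frac{\left(- \frac{1}{1854163347}\right) i \sqrt{94185935537559}}{346121} - - \frac{10044}{2538672415} = \frac{\left(- \frac{1}{1854163347}\right) i \sqrt{94185935537559}}{346121} + \frac{10044}{2538672415} = - \frac{i \sqrt{94185935537559}}{641764871826987} + \frac{10044}{2538672415} = \frac{10044}{2538672415} - \frac{i \sqrt{94185935537559}}{641764871826987}$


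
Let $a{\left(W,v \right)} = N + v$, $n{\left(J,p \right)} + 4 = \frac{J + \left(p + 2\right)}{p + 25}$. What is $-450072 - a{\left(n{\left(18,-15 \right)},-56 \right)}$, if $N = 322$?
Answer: $-450338$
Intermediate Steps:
$n{\left(J,p \right)} = -4 + \frac{2 + J + p}{25 + p}$ ($n{\left(J,p \right)} = -4 + \frac{J + \left(p + 2\right)}{p + 25} = -4 + \frac{J + \left(2 + p\right)}{25 + p} = -4 + \frac{2 + J + p}{25 + p}$)
$a{\left(W,v \right)} = 322 + v$
$-450072 - a{\left(n{\left(18,-15 \right)},-56 \right)} = -450072 - \left(322 - 56\right) = -450072 - 266 = -450338$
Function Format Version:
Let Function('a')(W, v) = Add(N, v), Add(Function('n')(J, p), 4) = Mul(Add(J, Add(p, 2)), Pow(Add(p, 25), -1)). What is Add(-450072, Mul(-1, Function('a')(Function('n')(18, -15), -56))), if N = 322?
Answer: -450338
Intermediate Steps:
Function('n')(J, p) = Add(-4, Mul(Pow(Add(25, p), -1), Add(2, J, p))) (Function('n')(J, p) = Add(-4, Mul(Add(J, Add(p, 2)), Pow(Add(p, 25), -1))) = Add(-4, Mul(Add(J, Add(2, p)), Pow(Add(25, p), -1))) = Add(-4, Mul(Add(2, J, p), Pow(Add(25, p), -1))) = Add(-4, Mul(Pow(Add(25, p), -1), Add(2, J, p))))
Function('a')(W, v) = Add(322, v)
Add(-450072, Mul(-1, Function('a')(Function('n')(18, -15), -56))) = Add(-450072, Mul(-1, Add(322, -56))) = Add(-450072, Mul(-1, 266)) = Add(-450072, -266) = -450338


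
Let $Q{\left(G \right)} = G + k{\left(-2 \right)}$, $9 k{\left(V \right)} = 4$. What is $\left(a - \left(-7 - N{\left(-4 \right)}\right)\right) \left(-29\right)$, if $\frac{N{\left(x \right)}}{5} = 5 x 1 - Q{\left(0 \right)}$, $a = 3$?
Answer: $\frac{24070}{9} \approx 2674.4$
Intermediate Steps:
$k{\left(V \right)} = \frac{4}{9}$ ($k{\left(V \right)} = \frac{1}{9} \cdot 4 = \frac{4}{9}$)
$Q{\left(G \right)} = \frac{4}{9} + G$ ($Q{\left(G \right)} = G + \frac{4}{9} = \frac{4}{9} + G$)
$N{\left(x \right)} = - \frac{20}{9} + 25 x$ ($N{\left(x \right)} = 5 \left(5 x 1 - \left(\frac{4}{9} + 0\right)\right) = 5 \left(5 x - \frac{4}{9}\right) = 5 \left(- \frac{4}{9} + 5 x\right) = - \frac{20}{9} + 25 x$)
$\left(a - \left(-7 - N{\left(-4 \right)}\right)\right) \left(-29\right) = \left(3 - \left(-7 - \left(- \frac{20}{9} + 25 \left(-4\right)\right)\right)\right) \left(-29\right) = \left(3 - \left(-7 - \left(- \frac{20}{9} - 100\right)\right)\right) \left(-29\right) = \left(3 - \left(-7 - - \frac{920}{9}\right)\right) \left(-29\right) = \left(3 - \left(-7 + \frac{920}{9}\right)\right) \left(-29\right) = \left(3 - \frac{857}{9}\right) \left(-29\right) = \left(- \frac{830}{9}\right) \left(-29\right) = \frac{24070}{9}$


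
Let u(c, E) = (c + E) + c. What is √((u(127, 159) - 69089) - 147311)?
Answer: I*√215987 ≈ 464.74*I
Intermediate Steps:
u(c, E) = E + 2*c (u(c, E) = (E + c) + c = E + 2*c)
√((u(127, 159) - 69089) - 147311) = √(((159 + 2*127) - 69089) - 147311) = √(((159 + 254) - 69089) - 147311) = √((413 - 69089) - 147311) = √(-68676 - 147311) = √(-215987) = I*√215987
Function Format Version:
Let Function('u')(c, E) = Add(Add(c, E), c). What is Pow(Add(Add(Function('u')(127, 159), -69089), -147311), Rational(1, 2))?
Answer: Mul(I, Pow(215987, Rational(1, 2))) ≈ Mul(464.74, I)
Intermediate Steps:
Function('u')(c, E) = Add(E, Mul(2, c)) (Function('u')(c, E) = Add(Add(E, c), c) = Add(E, Mul(2, c)))
Pow(Add(Add(Function('u')(127, 159), -69089), -147311), Rational(1, 2)) = Pow(Add(Add(Add(159, Mul(2, 127)), -69089), -147311), Rational(1, 2)) = Pow(Add(Add(Add(159, 254), -69089), -147311), Rational(1, 2)) = Pow(Add(Add(413, -69089), -147311), Rational(1, 2)) = Pow(Add(-68676, -147311), Rational(1, 2)) = Pow(-215987, Rational(1, 2)) = Mul(I, Pow(215987, Rational(1, 2)))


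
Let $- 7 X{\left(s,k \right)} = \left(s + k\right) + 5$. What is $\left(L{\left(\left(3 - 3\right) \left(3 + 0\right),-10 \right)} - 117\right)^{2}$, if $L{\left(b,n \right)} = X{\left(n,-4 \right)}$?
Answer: $\frac{656100}{49} \approx 13390.0$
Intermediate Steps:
$X{\left(s,k \right)} = - \frac{5}{7} - \frac{k}{7} - \frac{s}{7}$ ($X{\left(s,k \right)} = - \frac{\left(s + k\right) + 5}{7} = - \frac{\left(k + s\right) + 5}{7} = - \frac{5 + k + s}{7} = - \frac{5}{7} - \frac{k}{7} - \frac{s}{7}$)
$L{\left(b,n \right)} = - \frac{1}{7} - \frac{n}{7}$ ($L{\left(b,n \right)} = - \frac{5}{7} - - \frac{4}{7} - \frac{n}{7} = - \frac{5}{7} + \frac{4}{7} - \frac{n}{7} = - \frac{1}{7} - \frac{n}{7}$)
$\left(L{\left(\left(3 - 3\right) \left(3 + 0\right),-10 \right)} - 117\right)^{2} = \left(\left(- \frac{1}{7} - - \frac{10}{7}\right) - 117\right)^{2} = \left(\left(- \frac{1}{7} + \frac{10}{7}\right) - 117\right)^{2} = \left(\frac{9}{7} - 117\right)^{2} = \left(- \frac{810}{7}\right)^{2} = \frac{656100}{49}$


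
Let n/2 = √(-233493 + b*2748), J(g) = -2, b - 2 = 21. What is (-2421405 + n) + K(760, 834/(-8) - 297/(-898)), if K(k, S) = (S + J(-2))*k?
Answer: -1123354735/449 + 6*I*√18921 ≈ -2.5019e+6 + 825.32*I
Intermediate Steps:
b = 23 (b = 2 + 21 = 23)
K(k, S) = k*(-2 + S) (K(k, S) = (S - 2)*k = (-2 + S)*k = k*(-2 + S))
n = 6*I*√18921 (n = 2*√(-233493 + 23*2748) = 2*√(-233493 + 63204) = 2*√(-170289) = 2*(3*I*√18921) = 6*I*√18921 ≈ 825.32*I)
(-2421405 + n) + K(760, 834/(-8) - 297/(-898)) = (-2421405 + 6*I*√18921) + 760*(-2 + (834/(-8) - 297/(-898))) = (-2421405 + 6*I*√18921) + 760*(-2 + (834*(-⅛) - 297*(-1/898))) = (-2421405 + 6*I*√18921) + 760*(-2 + (-417/4 + 297/898)) = (-2421405 + 6*I*√18921) + 760*(-2 - 186639/1796) = (-2421405 + 6*I*√18921) + 760*(-190231/1796) = (-2421405 + 6*I*√18921) - 36143890/449 = -1123354735/449 + 6*I*√18921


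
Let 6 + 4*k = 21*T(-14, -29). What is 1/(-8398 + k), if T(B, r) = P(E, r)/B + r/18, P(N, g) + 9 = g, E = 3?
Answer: -24/201449 ≈ -0.00011914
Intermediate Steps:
P(N, g) = -9 + g
T(B, r) = r/18 + (-9 + r)/B (T(B, r) = (-9 + r)/B + r/18 = r/18 + (-9 + r)/B)
k = 103/24 (k = -3/2 + (21*((-9 - 29 + (1/18)*(-14)*(-29))/(-14)))/4 = -3/2 + (21*(-(-9 - 29 + 203/9)/14))/4 = -3/2 + (21*(-1/14*(-139/9)))/4 = -3/2 + (21*(139/126))/4 = -3/2 + (1/4)*(139/6) = -3/2 + 139/24 = 103/24 ≈ 4.2917)
1/(-8398 + k) = 1/(-8398 + 103/24) = 1/(-201449/24) = -24/201449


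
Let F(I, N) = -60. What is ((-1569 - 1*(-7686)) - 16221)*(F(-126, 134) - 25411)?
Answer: 257358984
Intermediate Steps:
((-1569 - 1*(-7686)) - 16221)*(F(-126, 134) - 25411) = ((-1569 - 1*(-7686)) - 16221)*(-60 - 25411) = ((-1569 + 7686) - 16221)*(-25471) = (6117 - 16221)*(-25471) = -10104*(-25471) = 257358984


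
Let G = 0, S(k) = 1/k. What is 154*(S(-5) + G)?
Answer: -154/5 ≈ -30.800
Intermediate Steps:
154*(S(-5) + G) = 154*(1/(-5) + 0) = 154*(-1/5 + 0) = 154*(-1/5) = -154/5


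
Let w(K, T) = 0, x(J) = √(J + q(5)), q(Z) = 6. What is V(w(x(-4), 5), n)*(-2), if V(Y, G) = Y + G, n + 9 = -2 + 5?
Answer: 12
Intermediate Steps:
x(J) = √(6 + J) (x(J) = √(J + 6) = √(6 + J))
n = -6 (n = -9 + (-2 + 5) = -9 + 3 = -6)
V(Y, G) = G + Y
V(w(x(-4), 5), n)*(-2) = (-6 + 0)*(-2) = -6*(-2) = 12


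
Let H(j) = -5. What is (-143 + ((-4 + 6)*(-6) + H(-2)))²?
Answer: 25600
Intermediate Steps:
(-143 + ((-4 + 6)*(-6) + H(-2)))² = (-143 + ((-4 + 6)*(-6) - 5))² = (-143 + (2*(-6) - 5))² = (-143 + (-12 - 5))² = (-143 - 17)² = (-160)² = 25600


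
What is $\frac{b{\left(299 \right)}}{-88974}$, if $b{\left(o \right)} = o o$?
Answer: $- \frac{89401}{88974} \approx -1.0048$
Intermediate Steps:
$b{\left(o \right)} = o^{2}$
$\frac{b{\left(299 \right)}}{-88974} = \frac{299^{2}}{-88974} = 89401 \left(- \frac{1}{88974}\right) = - \frac{89401}{88974}$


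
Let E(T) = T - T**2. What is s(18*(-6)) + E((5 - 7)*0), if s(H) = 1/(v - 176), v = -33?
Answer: -1/209 ≈ -0.0047847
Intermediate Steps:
s(H) = -1/209 (s(H) = 1/(-33 - 176) = 1/(-209) = -1/209)
s(18*(-6)) + E((5 - 7)*0) = -1/209 + ((5 - 7)*0)*(1 - (5 - 7)*0) = -1/209 + (-2*0)*(1 - (-2)*0) = -1/209 + 0*(1 - 1*0) = -1/209 + 0*(1 + 0) = -1/209 + 0*1 = -1/209 + 0 = -1/209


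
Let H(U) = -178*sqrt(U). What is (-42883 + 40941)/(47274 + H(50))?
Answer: -22951527/558311719 - 432095*sqrt(2)/558311719 ≈ -0.042203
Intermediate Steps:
(-42883 + 40941)/(47274 + H(50)) = (-42883 + 40941)/(47274 - 890*sqrt(2)) = -1942/(47274 - 890*sqrt(2))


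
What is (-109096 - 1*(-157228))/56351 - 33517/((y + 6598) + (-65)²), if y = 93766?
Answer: 3145361281/5893694739 ≈ 0.53368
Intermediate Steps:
(-109096 - 1*(-157228))/56351 - 33517/((y + 6598) + (-65)²) = (-109096 - 1*(-157228))/56351 - 33517/((93766 + 6598) + (-65)²) = (-109096 + 157228)*(1/56351) - 33517/(100364 + 4225) = 48132*(1/56351) - 33517/104589 = 48132/56351 - 33517*1/104589 = 48132/56351 - 33517/104589 = 3145361281/5893694739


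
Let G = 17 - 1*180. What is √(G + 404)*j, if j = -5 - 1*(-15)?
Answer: 10*√241 ≈ 155.24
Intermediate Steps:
G = -163 (G = 17 - 180 = -163)
j = 10 (j = -5 + 15 = 10)
√(G + 404)*j = √(-163 + 404)*10 = √241*10 = 10*√241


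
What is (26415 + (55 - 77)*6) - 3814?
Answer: 22469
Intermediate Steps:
(26415 + (55 - 77)*6) - 3814 = (26415 - 22*6) - 3814 = (26415 - 132) - 3814 = 26283 - 3814 = 22469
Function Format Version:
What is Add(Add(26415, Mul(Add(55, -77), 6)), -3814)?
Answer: 22469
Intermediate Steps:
Add(Add(26415, Mul(Add(55, -77), 6)), -3814) = Add(Add(26415, Mul(-22, 6)), -3814) = Add(Add(26415, -132), -3814) = Add(26283, -3814) = 22469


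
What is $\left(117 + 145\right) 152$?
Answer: $39824$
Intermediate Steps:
$\left(117 + 145\right) 152 = 262 \cdot 152 = 39824$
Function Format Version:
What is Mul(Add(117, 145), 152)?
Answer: 39824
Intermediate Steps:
Mul(Add(117, 145), 152) = Mul(262, 152) = 39824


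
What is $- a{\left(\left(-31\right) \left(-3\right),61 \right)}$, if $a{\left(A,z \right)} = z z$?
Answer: $-3721$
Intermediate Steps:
$a{\left(A,z \right)} = z^{2}$
$- a{\left(\left(-31\right) \left(-3\right),61 \right)} = - 61^{2} = \left(-1\right) 3721 = -3721$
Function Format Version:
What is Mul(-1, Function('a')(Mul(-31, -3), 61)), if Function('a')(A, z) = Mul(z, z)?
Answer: -3721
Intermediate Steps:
Function('a')(A, z) = Pow(z, 2)
Mul(-1, Function('a')(Mul(-31, -3), 61)) = Mul(-1, Pow(61, 2)) = Mul(-1, 3721) = -3721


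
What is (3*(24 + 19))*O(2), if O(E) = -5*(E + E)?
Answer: -2580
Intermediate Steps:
O(E) = -10*E
(3*(24 + 19))*O(2) = (3*(24 + 19))*(-10*2) = (3*43)*(-20) = 129*(-20) = -2580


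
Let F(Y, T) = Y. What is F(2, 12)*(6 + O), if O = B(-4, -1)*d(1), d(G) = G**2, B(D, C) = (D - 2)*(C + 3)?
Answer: -12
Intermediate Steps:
B(D, C) = (-2 + D)*(3 + C)
O = -12 (O = (-6 - 2*(-1) + 3*(-4) - 1*(-4))*1**2 = (-6 + 2 - 12 + 4)*1 = -12*1 = -12)
F(2, 12)*(6 + O) = 2*(6 - 12) = 2*(-6) = -12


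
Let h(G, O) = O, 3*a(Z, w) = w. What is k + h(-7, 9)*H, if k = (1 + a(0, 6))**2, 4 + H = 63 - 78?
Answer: -162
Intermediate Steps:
H = -19 (H = -4 + (63 - 78) = -4 - 15 = -19)
a(Z, w) = w/3
k = 9 (k = (1 + (1/3)*6)**2 = (1 + 2)**2 = 3**2 = 9)
k + h(-7, 9)*H = 9 + 9*(-19) = 9 - 171 = -162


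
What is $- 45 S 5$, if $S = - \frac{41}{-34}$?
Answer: $- \frac{9225}{34} \approx -271.32$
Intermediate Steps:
$S = \frac{41}{34}$ ($S = \left(-41\right) \left(- \frac{1}{34}\right) = \frac{41}{34} \approx 1.2059$)
$- 45 S 5 = \left(-45\right) \frac{41}{34} \cdot 5 = \left(- \frac{1845}{34}\right) 5 = - \frac{9225}{34}$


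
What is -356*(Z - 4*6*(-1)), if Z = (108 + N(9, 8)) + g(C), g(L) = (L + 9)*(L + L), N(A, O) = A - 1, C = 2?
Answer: -65504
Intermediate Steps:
N(A, O) = -1 + A
g(L) = 2*L*(9 + L) (g(L) = (9 + L)*(2*L) = 2*L*(9 + L))
Z = 160 (Z = (108 + (-1 + 9)) + 2*2*(9 + 2) = (108 + 8) + 2*2*11 = 116 + 44 = 160)
-356*(Z - 4*6*(-1)) = -356*(160 - 4*6*(-1)) = -356*(160 - 24*(-1)) = -356*(160 + 24) = -356*184 = -65504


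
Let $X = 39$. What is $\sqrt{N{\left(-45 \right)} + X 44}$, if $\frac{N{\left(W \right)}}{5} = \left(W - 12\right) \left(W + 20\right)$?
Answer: $\sqrt{8841} \approx 94.027$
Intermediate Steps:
$N{\left(W \right)} = 5 \left(-12 + W\right) \left(20 + W\right)$ ($N{\left(W \right)} = 5 \left(W - 12\right) \left(W + 20\right) = 5 \left(-12 + W\right) \left(20 + W\right)$)
$\sqrt{N{\left(-45 \right)} + X 44} = \sqrt{\left(-1200 + 5 \left(-45\right)^{2} + 40 \left(-45\right)\right) + 39 \cdot 44} = \sqrt{\left(-1200 + 5 \cdot 2025 - 1800\right) + 1716} = \sqrt{\left(-1200 + 10125 - 1800\right) + 1716} = \sqrt{7125 + 1716} = \sqrt{8841}$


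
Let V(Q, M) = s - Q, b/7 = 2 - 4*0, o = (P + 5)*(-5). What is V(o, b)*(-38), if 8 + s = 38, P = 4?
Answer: -2850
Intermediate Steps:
o = -45 (o = (4 + 5)*(-5) = 9*(-5) = -45)
s = 30 (s = -8 + 38 = 30)
b = 14 (b = 7*(2 - 4*0) = 7*(2 + 0) = 7*2 = 14)
V(Q, M) = 30 - Q
V(o, b)*(-38) = (30 - 1*(-45))*(-38) = (30 + 45)*(-38) = 75*(-38) = -2850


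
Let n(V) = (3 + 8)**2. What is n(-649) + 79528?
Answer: 79649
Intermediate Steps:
n(V) = 121 (n(V) = 11**2 = 121)
n(-649) + 79528 = 121 + 79528 = 79649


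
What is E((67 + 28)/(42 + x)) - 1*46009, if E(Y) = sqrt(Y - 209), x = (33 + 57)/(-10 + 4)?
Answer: -46009 + 2*I*sqrt(4161)/9 ≈ -46009.0 + 14.335*I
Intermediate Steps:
x = -15 (x = 90/(-6) = 90*(-1/6) = -15)
E(Y) = sqrt(-209 + Y)
E((67 + 28)/(42 + x)) - 1*46009 = sqrt(-209 + (67 + 28)/(42 - 15)) - 1*46009 = sqrt(-209 + 95/27) - 46009 = sqrt(-5548/27) - 46009 = 2*I*sqrt(4161)/9 - 46009 = -46009 + 2*I*sqrt(4161)/9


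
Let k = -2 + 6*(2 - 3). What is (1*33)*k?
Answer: -264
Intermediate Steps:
k = -8 (k = -2 + 6*(-1) = -2 - 6 = -8)
(1*33)*k = (1*33)*(-8) = 33*(-8) = -264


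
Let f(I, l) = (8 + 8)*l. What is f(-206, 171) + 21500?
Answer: 24236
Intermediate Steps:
f(I, l) = 16*l
f(-206, 171) + 21500 = 16*171 + 21500 = 2736 + 21500 = 24236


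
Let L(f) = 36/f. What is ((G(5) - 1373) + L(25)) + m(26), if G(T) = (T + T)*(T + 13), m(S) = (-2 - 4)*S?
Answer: -33689/25 ≈ -1347.6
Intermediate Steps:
m(S) = -6*S
G(T) = 2*T*(13 + T) (G(T) = (2*T)*(13 + T) = 2*T*(13 + T))
((G(5) - 1373) + L(25)) + m(26) = ((2*5*(13 + 5) - 1373) + 36/25) - 6*26 = ((2*5*18 - 1373) + 36*(1/25)) - 156 = ((180 - 1373) + 36/25) - 156 = (-1193 + 36/25) - 156 = -29789/25 - 156 = -33689/25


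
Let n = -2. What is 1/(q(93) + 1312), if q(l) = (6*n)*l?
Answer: 1/196 ≈ 0.0051020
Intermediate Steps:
q(l) = -12*l (q(l) = (6*(-2))*l = -12*l)
1/(q(93) + 1312) = 1/(-12*93 + 1312) = 1/(-1116 + 1312) = 1/196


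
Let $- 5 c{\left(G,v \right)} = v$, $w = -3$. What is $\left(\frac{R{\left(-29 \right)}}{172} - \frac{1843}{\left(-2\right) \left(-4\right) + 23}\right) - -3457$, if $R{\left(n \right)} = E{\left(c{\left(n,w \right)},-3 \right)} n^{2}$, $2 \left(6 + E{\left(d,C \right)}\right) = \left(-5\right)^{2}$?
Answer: $\frac{36570379}{10664} \approx 3429.3$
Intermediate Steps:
$c{\left(G,v \right)} = - \frac{v}{5}$
$E{\left(d,C \right)} = \frac{13}{2}$ ($E{\left(d,C \right)} = -6 + \frac{\left(-5\right)^{2}}{2} = -6 + \frac{1}{2} \cdot 25 = -6 + \frac{25}{2} = \frac{13}{2}$)
$R{\left(n \right)} = \frac{13 n^{2}}{2}$
$\left(\frac{R{\left(-29 \right)}}{172} - \frac{1843}{\left(-2\right) \left(-4\right) + 23}\right) - -3457 = \left(\frac{\frac{13}{2} \left(-29\right)^{2}}{172} - \frac{1843}{\left(-2\right) \left(-4\right) + 23}\right) - -3457 = \left(\frac{13}{2} \cdot 841 \cdot \frac{1}{172} - \frac{1843}{8 + 23}\right) + 3457 = \left(\frac{10933}{2} \cdot \frac{1}{172} - \frac{1843}{31}\right) + 3457 = \left(\frac{10933}{344} - \frac{1843}{31}\right) + 3457 = - \frac{295069}{10664} + 3457 = \frac{36570379}{10664}$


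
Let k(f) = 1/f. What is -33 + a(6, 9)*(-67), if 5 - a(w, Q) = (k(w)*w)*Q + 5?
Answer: 570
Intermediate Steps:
k(f) = 1/f
a(w, Q) = -Q (a(w, Q) = 5 - ((w/w)*Q + 5) = 5 - (1*Q + 5) = 5 - (Q + 5) = 5 - (5 + Q) = 5 + (-5 - Q) = -Q)
-33 + a(6, 9)*(-67) = -33 - 1*9*(-67) = -33 - 9*(-67) = -33 + 603 = 570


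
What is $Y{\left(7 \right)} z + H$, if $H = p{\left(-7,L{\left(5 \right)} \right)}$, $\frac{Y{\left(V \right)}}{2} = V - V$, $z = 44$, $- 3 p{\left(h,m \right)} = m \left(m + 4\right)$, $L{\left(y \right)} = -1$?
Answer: $1$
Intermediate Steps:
$p{\left(h,m \right)} = - \frac{m \left(4 + m\right)}{3}$ ($p{\left(h,m \right)} = - \frac{m \left(m + 4\right)}{3} = - \frac{m \left(4 + m\right)}{3}$)
$Y{\left(V \right)} = 0$ ($Y{\left(V \right)} = 2 \left(V - V\right) = 2 \cdot 0 = 0$)
$H = 1$ ($H = \left(- \frac{1}{3}\right) \left(-1\right) \left(4 - 1\right) = \left(- \frac{1}{3}\right) \left(-1\right) 3 = 1$)
$Y{\left(7 \right)} z + H = 0 \cdot 44 + 1 = 0 + 1 = 1$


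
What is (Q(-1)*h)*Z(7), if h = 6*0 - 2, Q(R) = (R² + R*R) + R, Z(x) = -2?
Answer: 4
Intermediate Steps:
Q(R) = R + 2*R² (Q(R) = (R² + R²) + R = 2*R² + R = R + 2*R²)
h = -2 (h = 0 - 2 = -2)
(Q(-1)*h)*Z(7) = (-(1 + 2*(-1))*(-2))*(-2) = (-(1 - 2)*(-2))*(-2) = (-1*(-1)*(-2))*(-2) = (1*(-2))*(-2) = -2*(-2) = 4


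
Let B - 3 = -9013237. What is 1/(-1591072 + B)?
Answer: -1/10604306 ≈ -9.4301e-8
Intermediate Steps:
B = -9013234 (B = 3 - 9013237 = -9013234)
1/(-1591072 + B) = 1/(-1591072 - 9013234) = 1/(-10604306) = -1/10604306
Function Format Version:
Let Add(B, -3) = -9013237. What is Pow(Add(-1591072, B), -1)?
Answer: Rational(-1, 10604306) ≈ -9.4301e-8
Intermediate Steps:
B = -9013234 (B = Add(3, -9013237) = -9013234)
Pow(Add(-1591072, B), -1) = Pow(Add(-1591072, -9013234), -1) = Pow(-10604306, -1) = Rational(-1, 10604306)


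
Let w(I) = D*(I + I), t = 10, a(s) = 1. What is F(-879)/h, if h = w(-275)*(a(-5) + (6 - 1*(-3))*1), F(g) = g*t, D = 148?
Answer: 879/81400 ≈ 0.010799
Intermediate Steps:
w(I) = 296*I (w(I) = 148*(I + I) = 148*(2*I) = 296*I)
F(g) = 10*g (F(g) = g*10 = 10*g)
h = -814000 (h = (296*(-275))*(1 + (6 - 1*(-3))*1) = -81400*(1 + (6 + 3)*1) = -81400*(1 + 9*1) = -81400*(1 + 9) = -81400*10 = -814000)
F(-879)/h = (10*(-879))/(-814000) = -8790*(-1/814000) = 879/81400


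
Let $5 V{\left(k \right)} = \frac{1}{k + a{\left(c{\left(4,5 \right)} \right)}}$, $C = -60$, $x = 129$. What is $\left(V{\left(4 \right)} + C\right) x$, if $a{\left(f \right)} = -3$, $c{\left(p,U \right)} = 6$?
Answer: $- \frac{38571}{5} \approx -7714.2$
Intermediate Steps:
$V{\left(k \right)} = \frac{1}{5 \left(-3 + k\right)}$ ($V{\left(k \right)} = \frac{1}{5 \left(k - 3\right)} = \frac{1}{5 \left(-3 + k\right)}$)
$\left(V{\left(4 \right)} + C\right) x = \left(\frac{1}{5 \left(-3 + 4\right)} - 60\right) 129 = \left(\frac{1}{5 \cdot 1} - 60\right) 129 = \left(\frac{1}{5} \cdot 1 - 60\right) 129 = \left(\frac{1}{5} - 60\right) 129 = \left(- \frac{299}{5}\right) 129 = - \frac{38571}{5}$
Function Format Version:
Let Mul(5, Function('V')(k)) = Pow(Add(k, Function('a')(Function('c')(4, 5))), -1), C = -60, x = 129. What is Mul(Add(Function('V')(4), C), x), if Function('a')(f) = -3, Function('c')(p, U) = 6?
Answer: Rational(-38571, 5) ≈ -7714.2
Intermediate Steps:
Function('V')(k) = Mul(Rational(1, 5), Pow(Add(-3, k), -1)) (Function('V')(k) = Mul(Rational(1, 5), Pow(Add(k, -3), -1)) = Mul(Rational(1, 5), Pow(Add(-3, k), -1)))
Mul(Add(Function('V')(4), C), x) = Mul(Add(Mul(Rational(1, 5), Pow(Add(-3, 4), -1)), -60), 129) = Mul(Add(Mul(Rational(1, 5), Pow(1, -1)), -60), 129) = Mul(Add(Mul(Rational(1, 5), 1), -60), 129) = Mul(Add(Rational(1, 5), -60), 129) = Mul(Rational(-299, 5), 129) = Rational(-38571, 5)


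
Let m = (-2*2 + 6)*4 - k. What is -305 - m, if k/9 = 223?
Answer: 1694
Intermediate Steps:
k = 2007 (k = 9*223 = 2007)
m = -1999 (m = (-2*2 + 6)*4 - 1*2007 = (-4 + 6)*4 - 2007 = 2*4 - 2007 = 8 - 2007 = -1999)
-305 - m = -305 - 1*(-1999) = -305 + 1999 = 1694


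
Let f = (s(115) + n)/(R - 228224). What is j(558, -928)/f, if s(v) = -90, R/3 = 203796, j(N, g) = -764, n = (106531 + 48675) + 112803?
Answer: -292737296/267919 ≈ -1092.6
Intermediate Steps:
n = 268009 (n = 155206 + 112803 = 268009)
R = 611388 (R = 3*203796 = 611388)
f = 267919/383164 (f = (-90 + 268009)/(611388 - 228224) = 267919/383164 ≈ 0.69923)
j(558, -928)/f = -764/267919/383164 = -764*383164/267919 = -292737296/267919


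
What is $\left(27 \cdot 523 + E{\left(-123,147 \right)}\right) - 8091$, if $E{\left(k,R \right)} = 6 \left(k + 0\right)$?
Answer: $5292$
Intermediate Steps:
$E{\left(k,R \right)} = 6 k$
$\left(27 \cdot 523 + E{\left(-123,147 \right)}\right) - 8091 = \left(27 \cdot 523 + 6 \left(-123\right)\right) - 8091 = \left(14121 - 738\right) - 8091 = 13383 - 8091 = 5292$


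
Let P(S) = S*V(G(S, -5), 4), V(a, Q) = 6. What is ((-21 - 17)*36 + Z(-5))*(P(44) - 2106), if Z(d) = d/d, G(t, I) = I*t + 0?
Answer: 2518014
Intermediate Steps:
G(t, I) = I*t
Z(d) = 1
P(S) = 6*S (P(S) = S*6 = 6*S)
((-21 - 17)*36 + Z(-5))*(P(44) - 2106) = ((-21 - 17)*36 + 1)*(6*44 - 2106) = (-38*36 + 1)*(264 - 2106) = (-1368 + 1)*(-1842) = -1367*(-1842) = 2518014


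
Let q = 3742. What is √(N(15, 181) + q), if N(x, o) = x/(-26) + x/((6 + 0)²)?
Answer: √22765353/78 ≈ 61.171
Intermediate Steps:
N(x, o) = -5*x/468 (N(x, o) = x*(-1/26) + x/(6²) = -x/26 + x/36 = -5*x/468)
√(N(15, 181) + q) = √(-5/468*15 + 3742) = √(-25/156 + 3742) = √(583727/156) = √22765353/78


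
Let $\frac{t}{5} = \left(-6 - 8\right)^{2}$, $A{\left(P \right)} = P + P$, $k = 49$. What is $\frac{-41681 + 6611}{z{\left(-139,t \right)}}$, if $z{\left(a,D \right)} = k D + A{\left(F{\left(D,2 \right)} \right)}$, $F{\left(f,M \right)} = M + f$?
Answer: $- \frac{17535}{24992} \approx -0.70162$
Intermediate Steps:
$A{\left(P \right)} = 2 P$
$t = 980$ ($t = 5 \left(-6 - 8\right)^{2} = 5 \left(-14\right)^{2} = 5 \cdot 196 = 980$)
$z{\left(a,D \right)} = 4 + 51 D$ ($z{\left(a,D \right)} = 49 D + 2 \left(2 + D\right) = 49 D + \left(4 + 2 D\right) = 4 + 51 D$)
$\frac{-41681 + 6611}{z{\left(-139,t \right)}} = \frac{-41681 + 6611}{4 + 51 \cdot 980} = - \frac{35070}{4 + 49980} = - \frac{35070}{49984} = \left(-35070\right) \frac{1}{49984} = - \frac{17535}{24992}$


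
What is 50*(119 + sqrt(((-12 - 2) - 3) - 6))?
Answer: 5950 + 50*I*sqrt(23) ≈ 5950.0 + 239.79*I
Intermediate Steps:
50*(119 + sqrt(((-12 - 2) - 3) - 6)) = 50*(119 + sqrt((-14 - 3) - 6)) = 50*(119 + sqrt(-17 - 6)) = 50*(119 + sqrt(-23)) = 50*(119 + I*sqrt(23)) = 5950 + 50*I*sqrt(23)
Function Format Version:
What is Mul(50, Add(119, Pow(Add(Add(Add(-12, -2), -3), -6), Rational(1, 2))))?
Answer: Add(5950, Mul(50, I, Pow(23, Rational(1, 2)))) ≈ Add(5950.0, Mul(239.79, I))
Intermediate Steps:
Mul(50, Add(119, Pow(Add(Add(Add(-12, -2), -3), -6), Rational(1, 2)))) = Mul(50, Add(119, Pow(Add(Add(-14, -3), -6), Rational(1, 2)))) = Mul(50, Add(119, Pow(Add(-17, -6), Rational(1, 2)))) = Mul(50, Add(119, Pow(-23, Rational(1, 2)))) = Mul(50, Add(119, Mul(I, Pow(23, Rational(1, 2))))) = Add(5950, Mul(50, I, Pow(23, Rational(1, 2))))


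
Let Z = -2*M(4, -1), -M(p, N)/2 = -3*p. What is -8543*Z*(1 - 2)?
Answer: -410064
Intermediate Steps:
M(p, N) = 6*p (M(p, N) = -(-6)*p = 6*p)
Z = -48 (Z = -12*4 = -2*24 = -48)
-8543*Z*(1 - 2) = -(-410064)*(1 - 2) = -(-410064)*(-1) = -8543*48 = -410064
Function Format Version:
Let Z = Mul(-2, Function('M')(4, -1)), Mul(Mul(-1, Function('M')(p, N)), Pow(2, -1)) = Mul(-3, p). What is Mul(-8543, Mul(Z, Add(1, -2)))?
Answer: -410064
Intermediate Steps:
Function('M')(p, N) = Mul(6, p) (Function('M')(p, N) = Mul(-2, Mul(-3, p)) = Mul(6, p))
Z = -48 (Z = Mul(-2, Mul(6, 4)) = Mul(-2, 24) = -48)
Mul(-8543, Mul(Z, Add(1, -2))) = Mul(-8543, Mul(-48, Add(1, -2))) = Mul(-8543, Mul(-48, -1)) = Mul(-8543, 48) = -410064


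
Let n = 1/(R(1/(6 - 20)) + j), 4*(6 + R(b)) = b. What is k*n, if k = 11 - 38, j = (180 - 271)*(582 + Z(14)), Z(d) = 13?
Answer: 504/1010819 ≈ 0.00049861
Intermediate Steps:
R(b) = -6 + b/4
j = -54145 (j = (180 - 271)*(582 + 13) = -91*595 = -54145)
k = -27
n = -56/3032457 (n = 1/((-6 + 1/(4*(6 - 20))) - 54145) = 1/((-6 + (1/4)/(-14)) - 54145) = 1/((-6 + (1/4)*(-1/14)) - 54145) = 1/((-6 - 1/56) - 54145) = 1/(-337/56 - 54145) = 1/(-3032457/56) = -56/3032457 ≈ -1.8467e-5)
k*n = -27*(-56/3032457) = 504/1010819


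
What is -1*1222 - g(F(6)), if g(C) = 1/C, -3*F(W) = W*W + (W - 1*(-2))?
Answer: -53765/44 ≈ -1221.9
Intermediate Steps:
F(W) = -⅔ - W/3 - W²/3 (F(W) = -(W*W + (W - 1*(-2)))/3 = -(W² + (W + 2))/3 = -(W² + (2 + W))/3 = -(2 + W + W²)/3 = -⅔ - W/3 - W²/3)
-1*1222 - g(F(6)) = -1*1222 - 1/(-⅔ - ⅓*6 - ⅓*6²) = -1222 - 1/(-⅔ - 2 - ⅓*36) = -1222 - 1/(-⅔ - 2 - 12) = -1222 - 1/(-44/3) = -1222 - 1*(-3/44) = -1222 + 3/44 = -53765/44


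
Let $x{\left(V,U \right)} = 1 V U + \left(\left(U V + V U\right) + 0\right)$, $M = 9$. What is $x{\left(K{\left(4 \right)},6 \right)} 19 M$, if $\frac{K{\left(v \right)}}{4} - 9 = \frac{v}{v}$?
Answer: $123120$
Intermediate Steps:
$K{\left(v \right)} = 40$ ($K{\left(v \right)} = 36 + 4 \frac{v}{v} = 36 + 4 \cdot 1 = 36 + 4 = 40$)
$x{\left(V,U \right)} = 3 U V$ ($x{\left(V,U \right)} = V U + \left(\left(U V + U V\right) + 0\right) = U V + \left(2 U V + 0\right) = U V + 2 U V = 3 U V$)
$x{\left(K{\left(4 \right)},6 \right)} 19 M = 3 \cdot 6 \cdot 40 \cdot 19 \cdot 9 = 720 \cdot 19 \cdot 9 = 13680 \cdot 9 = 123120$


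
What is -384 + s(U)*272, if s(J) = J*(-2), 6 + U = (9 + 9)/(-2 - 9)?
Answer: 41472/11 ≈ 3770.2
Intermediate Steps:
U = -84/11 (U = -6 + (9 + 9)/(-2 - 9) = -6 + 18/(-11) = -6 + 18*(-1/11) = -6 - 18/11 = -84/11 ≈ -7.6364)
s(J) = -2*J
-384 + s(U)*272 = -384 - 2*(-84/11)*272 = -384 + (168/11)*272 = -384 + 45696/11 = 41472/11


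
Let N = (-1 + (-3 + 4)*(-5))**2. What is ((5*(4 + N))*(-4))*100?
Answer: -80000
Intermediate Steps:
N = 36 (N = (-1 + 1*(-5))**2 = (-1 - 5)**2 = (-6)**2 = 36)
((5*(4 + N))*(-4))*100 = ((5*(4 + 36))*(-4))*100 = ((5*40)*(-4))*100 = (200*(-4))*100 = -800*100 = -80000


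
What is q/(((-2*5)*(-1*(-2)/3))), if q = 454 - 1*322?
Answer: -99/5 ≈ -19.800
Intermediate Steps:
q = 132 (q = 454 - 322 = 132)
q/(((-2*5)*(-1*(-2)/3))) = 132/(((-2*5)*(-1*(-2)/3))) = 132/((-20/3)) = 132/((-10*2/3)) = 132/(-20/3) = 132*(-3/20) = -99/5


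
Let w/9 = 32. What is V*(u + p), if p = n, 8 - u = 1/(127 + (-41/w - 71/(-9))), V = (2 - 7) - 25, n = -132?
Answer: 144370680/38807 ≈ 3720.2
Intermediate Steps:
w = 288 (w = 9*32 = 288)
V = -30 (V = -5 - 25 = -30)
u = 310168/38807 (u = 8 - 1/(127 + (-41/288 - 71/(-9))) = 8 - 1/(127 + (-41*1/288 - 71*(-⅑))) = 8 - 1/(127 + (-41/288 + 71/9)) = 8 - 1/(127 + 2231/288) = 8 - 1/38807/288 = 8 - 1*288/38807 = 8 - 288/38807 = 310168/38807 ≈ 7.9926)
p = -132
V*(u + p) = -30*(310168/38807 - 132) = -30*(-4812356/38807) = 144370680/38807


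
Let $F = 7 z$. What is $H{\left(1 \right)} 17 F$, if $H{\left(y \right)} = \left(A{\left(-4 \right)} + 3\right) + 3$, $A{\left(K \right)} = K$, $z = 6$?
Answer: $1428$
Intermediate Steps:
$H{\left(y \right)} = 2$ ($H{\left(y \right)} = \left(-4 + 3\right) + 3 = -1 + 3 = 2$)
$F = 42$ ($F = 7 \cdot 6 = 42$)
$H{\left(1 \right)} 17 F = 2 \cdot 17 \cdot 42 = 34 \cdot 42 = 1428$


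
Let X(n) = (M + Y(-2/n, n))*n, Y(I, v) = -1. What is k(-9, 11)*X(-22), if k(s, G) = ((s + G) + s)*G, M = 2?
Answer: 1694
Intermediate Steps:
k(s, G) = G*(G + 2*s) (k(s, G) = ((G + s) + s)*G = (G + 2*s)*G = G*(G + 2*s))
X(n) = n (X(n) = (2 - 1)*n = 1*n = n)
k(-9, 11)*X(-22) = (11*(11 + 2*(-9)))*(-22) = (11*(11 - 18))*(-22) = (11*(-7))*(-22) = -77*(-22) = 1694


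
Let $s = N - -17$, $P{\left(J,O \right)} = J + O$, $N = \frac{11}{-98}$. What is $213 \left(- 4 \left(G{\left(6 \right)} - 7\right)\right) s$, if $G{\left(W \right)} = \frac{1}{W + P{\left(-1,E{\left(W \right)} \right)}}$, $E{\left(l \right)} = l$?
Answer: $\frac{53582280}{539} \approx 99411.0$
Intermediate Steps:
$N = - \frac{11}{98}$ ($N = 11 \left(- \frac{1}{98}\right) = - \frac{11}{98} \approx -0.11224$)
$G{\left(W \right)} = \frac{1}{-1 + 2 W}$ ($G{\left(W \right)} = \frac{1}{W + \left(-1 + W\right)} = \frac{1}{-1 + 2 W}$)
$s = \frac{1655}{98}$ ($s = - \frac{11}{98} - -17 = - \frac{11}{98} + 17 = \frac{1655}{98} \approx 16.888$)
$213 \left(- 4 \left(G{\left(6 \right)} - 7\right)\right) s = 213 \left(- 4 \left(\frac{1}{-1 + 2 \cdot 6} - 7\right)\right) \frac{1655}{98} = 213 \left(- 4 \left(\frac{1}{-1 + 12} - 7\right)\right) \frac{1655}{98} = 213 \left(- 4 \left(\frac{1}{11} - 7\right)\right) \frac{1655}{98} = 213 \left(\left(-4\right) \left(- \frac{76}{11}\right)\right) \frac{1655}{98} = 213 \cdot \frac{304}{11} \cdot \frac{1655}{98} = \frac{64752}{11} \cdot \frac{1655}{98} = \frac{53582280}{539}$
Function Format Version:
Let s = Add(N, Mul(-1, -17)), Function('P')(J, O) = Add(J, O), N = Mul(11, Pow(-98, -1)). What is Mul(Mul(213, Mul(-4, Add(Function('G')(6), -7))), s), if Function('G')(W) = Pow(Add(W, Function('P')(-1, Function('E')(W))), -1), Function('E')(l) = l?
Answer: Rational(53582280, 539) ≈ 99411.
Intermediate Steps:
N = Rational(-11, 98) (N = Mul(11, Rational(-1, 98)) = Rational(-11, 98) ≈ -0.11224)
Function('G')(W) = Pow(Add(-1, Mul(2, W)), -1) (Function('G')(W) = Pow(Add(W, Add(-1, W)), -1) = Pow(Add(-1, Mul(2, W)), -1))
s = Rational(1655, 98) (s = Add(Rational(-11, 98), Mul(-1, -17)) = Add(Rational(-11, 98), 17) = Rational(1655, 98) ≈ 16.888)
Mul(Mul(213, Mul(-4, Add(Function('G')(6), -7))), s) = Mul(Mul(213, Mul(-4, Add(Pow(Add(-1, Mul(2, 6)), -1), -7))), Rational(1655, 98)) = Mul(Mul(213, Mul(-4, Add(Pow(Add(-1, 12), -1), -7))), Rational(1655, 98)) = Mul(Mul(213, Mul(-4, Add(Pow(11, -1), -7))), Rational(1655, 98)) = Mul(Mul(213, Mul(-4, Add(Rational(1, 11), -7))), Rational(1655, 98)) = Mul(Mul(213, Mul(-4, Rational(-76, 11))), Rational(1655, 98)) = Mul(Mul(213, Rational(304, 11)), Rational(1655, 98)) = Mul(Rational(64752, 11), Rational(1655, 98)) = Rational(53582280, 539)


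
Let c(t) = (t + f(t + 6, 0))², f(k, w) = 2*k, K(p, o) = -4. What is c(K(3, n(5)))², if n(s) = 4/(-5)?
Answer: 0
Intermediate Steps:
n(s) = -⅘ (n(s) = 4*(-⅕) = -⅘)
c(t) = (12 + 3*t)² (c(t) = (t + 2*(t + 6))² = (t + 2*(6 + t))² = (t + (12 + 2*t))² = (12 + 3*t)²)
c(K(3, n(5)))² = (9*(4 - 4)²)² = (9*0²)² = (9*0)² = 0² = 0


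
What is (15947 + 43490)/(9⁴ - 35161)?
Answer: -59437/28600 ≈ -2.0782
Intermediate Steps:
(15947 + 43490)/(9⁴ - 35161) = 59437/(6561 - 35161) = 59437/(-28600) = 59437*(-1/28600) = -59437/28600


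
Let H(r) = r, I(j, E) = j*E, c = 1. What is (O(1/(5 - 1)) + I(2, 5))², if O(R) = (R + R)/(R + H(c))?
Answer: 2704/25 ≈ 108.16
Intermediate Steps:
I(j, E) = E*j
O(R) = 2*R/(1 + R) (O(R) = (R + R)/(R + 1) = (2*R)/(1 + R) = 2*R/(1 + R))
(O(1/(5 - 1)) + I(2, 5))² = (2/((5 - 1)*(1 + 1/(5 - 1))) + 5*2)² = (2/(4*(1 + 1/4)) + 10)² = (2*(¼)/(1 + ¼) + 10)² = (2*(¼)/(5/4) + 10)² = (2*(¼)*(⅘) + 10)² = (⅖ + 10)² = (52/5)² = 2704/25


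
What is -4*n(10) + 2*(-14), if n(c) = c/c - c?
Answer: 8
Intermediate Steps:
n(c) = 1 - c
-4*n(10) + 2*(-14) = -4*(1 - 1*10) + 2*(-14) = -4*(1 - 10) - 28 = -4*(-9) - 28 = 36 - 28 = 8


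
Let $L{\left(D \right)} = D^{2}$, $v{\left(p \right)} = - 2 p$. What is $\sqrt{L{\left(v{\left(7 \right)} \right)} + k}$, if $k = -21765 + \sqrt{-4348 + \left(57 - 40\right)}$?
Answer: $\sqrt{-21569 + i \sqrt{4331}} \approx 0.224 + 146.86 i$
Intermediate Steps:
$k = -21765 + i \sqrt{4331}$ ($k = -21765 + \sqrt{-4348 + \left(57 - 40\right)} = -21765 + \sqrt{-4348 + 17} = -21765 + \sqrt{-4331} = -21765 + i \sqrt{4331} \approx -21765.0 + 65.81 i$)
$\sqrt{L{\left(v{\left(7 \right)} \right)} + k} = \sqrt{\left(\left(-2\right) 7\right)^{2} - \left(21765 - i \sqrt{4331}\right)} = \sqrt{\left(-14\right)^{2} - \left(21765 - i \sqrt{4331}\right)} = \sqrt{196 - \left(21765 - i \sqrt{4331}\right)} = \sqrt{-21569 + i \sqrt{4331}}$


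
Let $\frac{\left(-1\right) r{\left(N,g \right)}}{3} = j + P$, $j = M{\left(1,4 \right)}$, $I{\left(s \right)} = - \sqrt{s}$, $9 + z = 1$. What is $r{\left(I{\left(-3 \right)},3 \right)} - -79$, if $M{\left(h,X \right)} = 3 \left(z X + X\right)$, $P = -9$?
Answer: $358$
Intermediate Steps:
$z = -8$ ($z = -9 + 1 = -8$)
$M{\left(h,X \right)} = - 21 X$ ($M{\left(h,X \right)} = 3 \left(- 8 X + X\right) = 3 \left(- 7 X\right) = - 21 X$)
$j = -84$ ($j = \left(-21\right) 4 = -84$)
$r{\left(N,g \right)} = 279$ ($r{\left(N,g \right)} = - 3 \left(-84 - 9\right) = \left(-3\right) \left(-93\right) = 279$)
$r{\left(I{\left(-3 \right)},3 \right)} - -79 = 279 - -79 = 279 + 79 = 358$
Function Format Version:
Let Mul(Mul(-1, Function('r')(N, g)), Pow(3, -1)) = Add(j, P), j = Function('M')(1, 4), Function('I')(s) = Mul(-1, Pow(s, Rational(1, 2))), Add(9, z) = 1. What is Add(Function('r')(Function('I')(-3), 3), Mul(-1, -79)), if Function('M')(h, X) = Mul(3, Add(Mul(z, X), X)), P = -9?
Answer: 358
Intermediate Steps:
z = -8 (z = Add(-9, 1) = -8)
Function('M')(h, X) = Mul(-21, X) (Function('M')(h, X) = Mul(3, Add(Mul(-8, X), X)) = Mul(3, Mul(-7, X)) = Mul(-21, X))
j = -84 (j = Mul(-21, 4) = -84)
Function('r')(N, g) = 279 (Function('r')(N, g) = Mul(-3, Add(-84, -9)) = Mul(-3, -93) = 279)
Add(Function('r')(Function('I')(-3), 3), Mul(-1, -79)) = Add(279, Mul(-1, -79)) = Add(279, 79) = 358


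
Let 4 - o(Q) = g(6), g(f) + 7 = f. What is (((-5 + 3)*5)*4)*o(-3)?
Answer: -200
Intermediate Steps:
g(f) = -7 + f
o(Q) = 5 (o(Q) = 4 - (-7 + 6) = 4 - 1*(-1) = 4 + 1 = 5)
(((-5 + 3)*5)*4)*o(-3) = (((-5 + 3)*5)*4)*5 = (-2*5*4)*5 = -10*4*5 = -40*5 = -200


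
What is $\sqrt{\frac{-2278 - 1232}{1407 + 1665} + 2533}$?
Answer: $\frac{\sqrt{2592622}}{32} \approx 50.318$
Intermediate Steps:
$\sqrt{\frac{-2278 - 1232}{1407 + 1665} + 2533} = \sqrt{- \frac{3510}{3072} + 2533} = \sqrt{\left(-3510\right) \frac{1}{3072} + 2533} = \sqrt{- \frac{585}{512} + 2533} = \sqrt{\frac{1296311}{512}} = \frac{\sqrt{2592622}}{32}$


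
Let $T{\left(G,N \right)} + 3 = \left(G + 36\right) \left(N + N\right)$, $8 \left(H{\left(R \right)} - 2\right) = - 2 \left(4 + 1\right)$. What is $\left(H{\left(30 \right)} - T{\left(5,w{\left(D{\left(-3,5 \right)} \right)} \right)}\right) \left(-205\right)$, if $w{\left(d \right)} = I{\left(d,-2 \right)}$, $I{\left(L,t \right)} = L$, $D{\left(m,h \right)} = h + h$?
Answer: $\frac{669325}{4} \approx 1.6733 \cdot 10^{5}$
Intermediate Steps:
$H{\left(R \right)} = \frac{3}{4}$ ($H{\left(R \right)} = 2 + \frac{\left(-2\right) \left(4 + 1\right)}{8} = 2 + \frac{\left(-2\right) 5}{8} = 2 + \frac{1}{8} \left(-10\right) = 2 - \frac{5}{4} = \frac{3}{4}$)
$D{\left(m,h \right)} = 2 h$
$w{\left(d \right)} = d$
$T{\left(G,N \right)} = -3 + 2 N \left(36 + G\right)$ ($T{\left(G,N \right)} = -3 + \left(G + 36\right) \left(N + N\right) = -3 + \left(36 + G\right) 2 N = -3 + 2 N \left(36 + G\right)$)
$\left(H{\left(30 \right)} - T{\left(5,w{\left(D{\left(-3,5 \right)} \right)} \right)}\right) \left(-205\right) = \left(\frac{3}{4} - \left(-3 + 72 \cdot 2 \cdot 5 + 2 \cdot 5 \cdot 2 \cdot 5\right)\right) \left(-205\right) = \left(\frac{3}{4} - \left(-3 + 72 \cdot 10 + 2 \cdot 5 \cdot 10\right)\right) \left(-205\right) = \left(\frac{3}{4} - \left(-3 + 720 + 100\right)\right) \left(-205\right) = \left(\frac{3}{4} - 817\right) \left(-205\right) = \left(- \frac{3265}{4}\right) \left(-205\right) = \frac{669325}{4}$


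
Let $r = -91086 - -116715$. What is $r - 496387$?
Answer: $-470758$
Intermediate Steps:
$r = 25629$ ($r = -91086 + 116715 = 25629$)
$r - 496387 = 25629 - 496387 = -470758$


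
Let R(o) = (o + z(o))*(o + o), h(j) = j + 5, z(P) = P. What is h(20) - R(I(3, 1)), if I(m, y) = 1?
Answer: 21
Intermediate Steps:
h(j) = 5 + j
R(o) = 4*o² (R(o) = (o + o)*(o + o) = (2*o)*(2*o) = 4*o²)
h(20) - R(I(3, 1)) = (5 + 20) - 4*1² = 25 - 4 = 21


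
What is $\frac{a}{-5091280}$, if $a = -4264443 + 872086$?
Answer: $\frac{3392357}{5091280} \approx 0.66631$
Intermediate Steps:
$a = -3392357$
$\frac{a}{-5091280} = - \frac{3392357}{-5091280} = \left(-3392357\right) \left(- \frac{1}{5091280}\right) = \frac{3392357}{5091280}$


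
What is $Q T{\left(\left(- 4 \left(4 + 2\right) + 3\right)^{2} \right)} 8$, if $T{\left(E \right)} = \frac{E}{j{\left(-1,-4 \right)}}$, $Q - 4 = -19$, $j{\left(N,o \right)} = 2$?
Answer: $-26460$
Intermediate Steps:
$Q = -15$ ($Q = 4 - 19 = -15$)
$T{\left(E \right)} = \frac{E}{2}$
$Q T{\left(\left(- 4 \left(4 + 2\right) + 3\right)^{2} \right)} 8 = - 15 \frac{\left(- 4 \left(4 + 2\right) + 3\right)^{2}}{2} \cdot 8 = - 15 \frac{\left(\left(-4\right) 6 + 3\right)^{2}}{2} \cdot 8 = - 15 \frac{\left(-24 + 3\right)^{2}}{2} \cdot 8 = - 15 \frac{\left(-21\right)^{2}}{2} \cdot 8 = - 15 \cdot \frac{1}{2} \cdot 441 \cdot 8 = \left(-15\right) \frac{441}{2} \cdot 8 = \left(- \frac{6615}{2}\right) 8 = -26460$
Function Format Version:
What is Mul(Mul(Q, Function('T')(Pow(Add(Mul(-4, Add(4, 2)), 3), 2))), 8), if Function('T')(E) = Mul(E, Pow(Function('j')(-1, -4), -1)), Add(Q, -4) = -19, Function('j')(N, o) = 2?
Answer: -26460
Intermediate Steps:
Q = -15 (Q = Add(4, -19) = -15)
Function('T')(E) = Mul(Rational(1, 2), E) (Function('T')(E) = Mul(E, Pow(2, -1)) = Mul(E, Rational(1, 2)) = Mul(Rational(1, 2), E))
Mul(Mul(Q, Function('T')(Pow(Add(Mul(-4, Add(4, 2)), 3), 2))), 8) = Mul(Mul(-15, Mul(Rational(1, 2), Pow(Add(Mul(-4, Add(4, 2)), 3), 2))), 8) = Mul(Mul(-15, Mul(Rational(1, 2), Pow(Add(Mul(-4, 6), 3), 2))), 8) = Mul(Mul(-15, Mul(Rational(1, 2), Pow(Add(-24, 3), 2))), 8) = Mul(Mul(-15, Mul(Rational(1, 2), Pow(-21, 2))), 8) = Mul(Mul(-15, Mul(Rational(1, 2), 441)), 8) = Mul(Mul(-15, Rational(441, 2)), 8) = Mul(Rational(-6615, 2), 8) = -26460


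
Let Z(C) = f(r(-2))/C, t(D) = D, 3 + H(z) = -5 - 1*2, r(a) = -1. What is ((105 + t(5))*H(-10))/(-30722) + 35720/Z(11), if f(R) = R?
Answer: -6035643570/15361 ≈ -3.9292e+5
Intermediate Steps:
H(z) = -10 (H(z) = -3 + (-5 - 1*2) = -3 + (-5 - 2) = -3 - 7 = -10)
Z(C) = -1/C
((105 + t(5))*H(-10))/(-30722) + 35720/Z(11) = ((105 + 5)*(-10))/(-30722) + 35720/((-1/11)) = (110*(-10))*(-1/30722) + 35720/((-1*1/11)) = -1100*(-1/30722) + 35720/(-1/11) = 550/15361 + 35720*(-11) = 550/15361 - 392920 = -6035643570/15361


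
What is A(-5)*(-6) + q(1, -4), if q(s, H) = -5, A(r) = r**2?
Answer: -155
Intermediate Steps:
A(-5)*(-6) + q(1, -4) = (-5)**2*(-6) - 5 = 25*(-6) - 5 = -150 - 5 = -155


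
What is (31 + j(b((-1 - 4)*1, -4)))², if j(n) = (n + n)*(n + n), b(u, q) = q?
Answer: 9025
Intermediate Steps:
j(n) = 4*n² (j(n) = (2*n)*(2*n) = 4*n²)
(31 + j(b((-1 - 4)*1, -4)))² = (31 + 4*(-4)²)² = (31 + 4*16)² = (31 + 64)² = 95² = 9025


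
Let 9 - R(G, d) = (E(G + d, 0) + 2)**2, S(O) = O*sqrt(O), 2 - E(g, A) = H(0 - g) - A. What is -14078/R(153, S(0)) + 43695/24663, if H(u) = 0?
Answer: 115837193/57547 ≈ 2012.9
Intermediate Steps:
E(g, A) = 2 + A (E(g, A) = 2 - (0 - A) = 2 - (-1)*A = 2 + A)
S(O) = O**(3/2)
R(G, d) = -7 (R(G, d) = 9 - ((2 + 0) + 2)**2 = 9 - (2 + 2)**2 = 9 - 1*4**2 = 9 - 1*16 = 9 - 16 = -7)
-14078/R(153, S(0)) + 43695/24663 = -14078/(-7) + 43695/24663 = -14078*(-1/7) + 43695*(1/24663) = 14078/7 + 14565/8221 = 115837193/57547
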